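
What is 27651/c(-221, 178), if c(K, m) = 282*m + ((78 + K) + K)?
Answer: 27651/49832 ≈ 0.55488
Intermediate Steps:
c(K, m) = 78 + 2*K + 282*m (c(K, m) = 282*m + (78 + 2*K) = 78 + 2*K + 282*m)
27651/c(-221, 178) = 27651/(78 + 2*(-221) + 282*178) = 27651/(78 - 442 + 50196) = 27651/49832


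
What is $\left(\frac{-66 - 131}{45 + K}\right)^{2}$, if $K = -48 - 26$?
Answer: $\frac{38809}{841} \approx 46.146$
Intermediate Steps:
$K = -74$
$\left(\frac{-66 - 131}{45 + K}\right)^{2} = \left(\frac{-66 - 131}{45 - 74}\right)^{2} = \left(- \frac{197}{-29}\right)^{2} = \left(\left(-197\right) \left(- \frac{1}{29}\right)\right)^{2} = \left(\frac{197}{29}\right)^{2} = \frac{38809}{841}$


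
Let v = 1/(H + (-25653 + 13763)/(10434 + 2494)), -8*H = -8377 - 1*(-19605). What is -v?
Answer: 6464/9078169 ≈ 0.00071204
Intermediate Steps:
H = -2807/2 (H = -(-8377 - 1*(-19605))/8 = -(-8377 + 19605)/8 = -⅛*11228 = -2807/2 ≈ -1403.5)
v = -6464/9078169 (v = 1/(-2807/2 + (-25653 + 13763)/(10434 + 2494)) = 1/(-2807/2 - 11890/12928) = 1/(-2807/2 - 11890*1/12928) = 1/(-2807/2 - 5945/6464) = 1/(-9078169/6464) = -6464/9078169 ≈ -0.00071204)
-v = -1*(-6464/9078169) = 6464/9078169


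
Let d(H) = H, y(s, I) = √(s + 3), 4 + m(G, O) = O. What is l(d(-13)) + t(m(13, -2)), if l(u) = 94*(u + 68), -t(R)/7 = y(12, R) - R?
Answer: 5128 - 7*√15 ≈ 5100.9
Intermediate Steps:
m(G, O) = -4 + O
y(s, I) = √(3 + s)
t(R) = -7*√15 + 7*R (t(R) = -7*(√(3 + 12) - R) = -7*(√15 - R) = -7*√15 + 7*R)
l(u) = 6392 + 94*u (l(u) = 94*(68 + u) = 6392 + 94*u)
l(d(-13)) + t(m(13, -2)) = (6392 + 94*(-13)) + (-7*√15 + 7*(-4 - 2)) = (6392 - 1222) + (-7*√15 + 7*(-6)) = 5170 + (-7*√15 - 42) = 5170 + (-42 - 7*√15) = 5128 - 7*√15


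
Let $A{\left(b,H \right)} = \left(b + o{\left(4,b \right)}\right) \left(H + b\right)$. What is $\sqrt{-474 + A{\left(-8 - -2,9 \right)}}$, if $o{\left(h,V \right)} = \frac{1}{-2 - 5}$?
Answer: $\frac{3 i \sqrt{2681}}{7} \approx 22.191 i$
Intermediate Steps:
$o{\left(h,V \right)} = - \frac{1}{7}$ ($o{\left(h,V \right)} = \frac{1}{-7} = - \frac{1}{7}$)
$A{\left(b,H \right)} = \left(- \frac{1}{7} + b\right) \left(H + b\right)$ ($A{\left(b,H \right)} = \left(b - \frac{1}{7}\right) \left(H + b\right) = \left(- \frac{1}{7} + b\right) \left(H + b\right)$)
$\sqrt{-474 + A{\left(-8 - -2,9 \right)}} = \sqrt{-474 + \left(\left(-8 - -2\right)^{2} - \frac{9}{7} - \frac{-8 - -2}{7} + 9 \left(-8 - -2\right)\right)} = \sqrt{-474 + \left(\left(-8 + 2\right)^{2} - \frac{9}{7} - \frac{-8 + 2}{7} + 9 \left(-8 + 2\right)\right)} = \sqrt{-474 + \left(\left(-6\right)^{2} - \frac{9}{7} - - \frac{6}{7} + 9 \left(-6\right)\right)} = \sqrt{-474 + \left(36 - \frac{9}{7} + \frac{6}{7} - 54\right)} = \sqrt{-474 - \frac{129}{7}} = \sqrt{- \frac{3447}{7}} = \frac{3 i \sqrt{2681}}{7}$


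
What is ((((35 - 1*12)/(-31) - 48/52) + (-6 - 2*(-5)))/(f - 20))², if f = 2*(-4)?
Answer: 885481/127328656 ≈ 0.0069543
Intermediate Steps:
f = -8
((((35 - 1*12)/(-31) - 48/52) + (-6 - 2*(-5)))/(f - 20))² = ((((35 - 1*12)/(-31) - 48/52) + (-6 - 2*(-5)))/(-8 - 20))² = ((((35 - 12)*(-1/31) - 48*1/52) + (-6 + 10))/(-28))² = (((23*(-1/31) - 12/13) + 4)*(-1/28))² = (((-23/31 - 12/13) + 4)*(-1/28))² = ((-671/403 + 4)*(-1/28))² = ((941/403)*(-1/28))² = (-941/11284)² = 885481/127328656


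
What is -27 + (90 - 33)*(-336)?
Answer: -19179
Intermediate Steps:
-27 + (90 - 33)*(-336) = -27 + 57*(-336) = -27 - 19152 = -19179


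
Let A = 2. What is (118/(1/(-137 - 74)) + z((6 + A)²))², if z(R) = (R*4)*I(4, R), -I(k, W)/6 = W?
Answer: 15178732804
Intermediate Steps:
I(k, W) = -6*W
z(R) = -24*R² (z(R) = (R*4)*(-6*R) = (4*R)*(-6*R) = -24*R²)
(118/(1/(-137 - 74)) + z((6 + A)²))² = (118/(1/(-137 - 74)) - 24*(6 + 2)⁴)² = (118/(1/(-211)) - 24*(8²)²)² = (118/(-1/211) - 24*64²)² = (118*(-211) - 24*4096)² = (-24898 - 98304)² = (-123202)² = 15178732804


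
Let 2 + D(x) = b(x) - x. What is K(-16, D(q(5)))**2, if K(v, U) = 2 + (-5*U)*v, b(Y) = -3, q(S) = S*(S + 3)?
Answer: 12945604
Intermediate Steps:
q(S) = S*(3 + S)
D(x) = -5 - x (D(x) = -2 + (-3 - x) = -5 - x)
K(v, U) = 2 - 5*U*v
K(-16, D(q(5)))**2 = (2 - 5*(-5 - 5*(3 + 5))*(-16))**2 = (2 - 5*(-5 - 5*8)*(-16))**2 = (2 - 5*(-5 - 1*40)*(-16))**2 = (2 - 5*(-5 - 40)*(-16))**2 = (2 - 5*(-45)*(-16))**2 = (2 - 3600)**2 = (-3598)**2 = 12945604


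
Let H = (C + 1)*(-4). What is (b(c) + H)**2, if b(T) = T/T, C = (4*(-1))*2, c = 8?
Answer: 841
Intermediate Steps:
C = -8 (C = -4*2 = -8)
H = 28 (H = (-8 + 1)*(-4) = -7*(-4) = 28)
b(T) = 1
(b(c) + H)**2 = (1 + 28)**2 = 29**2 = 841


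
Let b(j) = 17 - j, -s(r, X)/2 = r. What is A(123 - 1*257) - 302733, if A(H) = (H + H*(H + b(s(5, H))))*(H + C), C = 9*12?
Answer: -672037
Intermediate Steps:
s(r, X) = -2*r
C = 108
A(H) = (108 + H)*(H + H*(27 + H)) (A(H) = (H + H*(H + (17 - (-2)*5)))*(H + 108) = (H + H*(H + (17 - 1*(-10))))*(108 + H) = (H + H*(H + (17 + 10)))*(108 + H) = (H + H*(H + 27))*(108 + H) = (H + H*(27 + H))*(108 + H) = (108 + H)*(H + H*(27 + H)))
A(123 - 1*257) - 302733 = (123 - 1*257)*(3024 + (123 - 1*257)² + 136*(123 - 1*257)) - 302733 = (123 - 257)*(3024 + (123 - 257)² + 136*(123 - 257)) - 302733 = -134*(3024 + (-134)² + 136*(-134)) - 302733 = -134*(3024 + 17956 - 18224) - 302733 = -134*2756 - 302733 = -369304 - 302733 = -672037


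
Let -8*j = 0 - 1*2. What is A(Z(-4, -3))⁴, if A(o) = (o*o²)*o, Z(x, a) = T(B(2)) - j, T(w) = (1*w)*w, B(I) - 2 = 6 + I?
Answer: 412635255218978630429212660086236179193601/4294967296 ≈ 9.6074e+31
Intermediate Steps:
B(I) = 8 + I (B(I) = 2 + (6 + I) = 8 + I)
j = ¼ (j = -(0 - 1*2)/8 = -(0 - 2)/8 = -⅛*(-2) = ¼ ≈ 0.25000)
T(w) = w² (T(w) = w*w = w²)
Z(x, a) = 399/4 (Z(x, a) = (8 + 2)² - 1*¼ = 10² - ¼ = 100 - ¼ = 399/4)
A(o) = o⁴ (A(o) = o³*o = o⁴)
A(Z(-4, -3))⁴ = ((399/4)⁴)⁴ = (25344958401/256)⁴ = 412635255218978630429212660086236179193601/4294967296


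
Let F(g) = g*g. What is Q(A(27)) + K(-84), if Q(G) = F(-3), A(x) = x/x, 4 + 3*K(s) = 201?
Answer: 224/3 ≈ 74.667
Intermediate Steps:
K(s) = 197/3 (K(s) = -4/3 + (⅓)*201 = -4/3 + 67 = 197/3)
F(g) = g²
A(x) = 1
Q(G) = 9 (Q(G) = (-3)² = 9)
Q(A(27)) + K(-84) = 9 + 197/3 = 224/3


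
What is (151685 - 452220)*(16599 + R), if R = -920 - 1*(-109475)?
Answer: -37613157390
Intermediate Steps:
R = 108555 (R = -920 + 109475 = 108555)
(151685 - 452220)*(16599 + R) = (151685 - 452220)*(16599 + 108555) = -300535*125154 = -37613157390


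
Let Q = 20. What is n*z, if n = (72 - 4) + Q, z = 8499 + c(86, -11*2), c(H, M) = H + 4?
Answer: 755832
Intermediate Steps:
c(H, M) = 4 + H
z = 8589 (z = 8499 + (4 + 86) = 8499 + 90 = 8589)
n = 88 (n = (72 - 4) + 20 = 68 + 20 = 88)
n*z = 88*8589 = 755832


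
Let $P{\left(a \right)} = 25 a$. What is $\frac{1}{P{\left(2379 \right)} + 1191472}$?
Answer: $\frac{1}{1250947} \approx 7.9939 \cdot 10^{-7}$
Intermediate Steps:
$\frac{1}{P{\left(2379 \right)} + 1191472} = \frac{1}{25 \cdot 2379 + 1191472} = \frac{1}{59475 + 1191472} = \frac{1}{1250947}$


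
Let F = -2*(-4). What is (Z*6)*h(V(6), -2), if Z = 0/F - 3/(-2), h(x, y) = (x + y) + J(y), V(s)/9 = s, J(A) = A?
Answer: 450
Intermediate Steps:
F = 8
V(s) = 9*s
h(x, y) = x + 2*y (h(x, y) = (x + y) + y = x + 2*y)
Z = 3/2 (Z = 0/8 - 3/(-2) = 0*(⅛) - 3*(-½) = 0 + 3/2 = 3/2 ≈ 1.5000)
(Z*6)*h(V(6), -2) = ((3/2)*6)*(9*6 + 2*(-2)) = 9*(54 - 4) = 9*50 = 450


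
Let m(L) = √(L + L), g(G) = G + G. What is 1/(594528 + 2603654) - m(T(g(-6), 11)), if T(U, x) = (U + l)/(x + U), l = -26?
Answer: 1/3198182 - 2*√19 ≈ -8.7178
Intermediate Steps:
g(G) = 2*G
T(U, x) = (-26 + U)/(U + x) (T(U, x) = (U - 26)/(x + U) = (-26 + U)/(U + x))
m(L) = √2*√L (m(L) = √(2*L) = √2*√L)
1/(594528 + 2603654) - m(T(g(-6), 11)) = 1/(594528 + 2603654) - √2*√((-26 + 2*(-6))/(2*(-6) + 11)) = 1/3198182 - √2*√((-26 - 12)/(-12 + 11)) = 1/3198182 - √2*√(-38/(-1)) = 1/3198182 - √2*√(-1*(-38)) = 1/3198182 - √2*√38 = 1/3198182 - 2*√19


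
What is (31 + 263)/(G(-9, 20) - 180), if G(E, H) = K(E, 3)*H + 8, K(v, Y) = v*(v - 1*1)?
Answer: 147/814 ≈ 0.18059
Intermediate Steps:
K(v, Y) = v*(-1 + v) (K(v, Y) = v*(v - 1) = v*(-1 + v))
G(E, H) = 8 + E*H*(-1 + E) (G(E, H) = (E*(-1 + E))*H + 8 = E*H*(-1 + E) + 8 = 8 + E*H*(-1 + E))
(31 + 263)/(G(-9, 20) - 180) = (31 + 263)/((8 - 9*20*(-1 - 9)) - 180) = 294/((8 - 9*20*(-10)) - 180) = 294/((8 + 1800) - 180) = 294/(1808 - 180) = 294/1628 = 294*(1/1628) = 147/814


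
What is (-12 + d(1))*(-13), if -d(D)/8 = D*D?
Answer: 260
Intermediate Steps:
d(D) = -8*D² (d(D) = -8*D*D = -8*D²)
(-12 + d(1))*(-13) = (-12 - 8*1²)*(-13) = (-12 - 8*1)*(-13) = (-12 - 8)*(-13) = -20*(-13) = 260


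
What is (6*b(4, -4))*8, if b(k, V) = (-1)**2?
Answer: 48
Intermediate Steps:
b(k, V) = 1
(6*b(4, -4))*8 = (6*1)*8 = 6*8 = 48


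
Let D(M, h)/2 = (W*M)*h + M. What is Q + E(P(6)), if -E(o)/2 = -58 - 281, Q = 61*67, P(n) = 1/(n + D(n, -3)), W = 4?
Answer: 4765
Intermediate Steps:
D(M, h) = 2*M + 8*M*h (D(M, h) = 2*((4*M)*h + M) = 2*(4*M*h + M) = 2*(M + 4*M*h) = 2*M + 8*M*h)
P(n) = -1/(21*n) (P(n) = 1/(n + 2*n*(1 + 4*(-3))) = 1/(n + 2*n*(1 - 12)) = 1/(n + 2*n*(-11)) = 1/(n - 22*n) = 1/(-21*n) = -1/(21*n))
Q = 4087
E(o) = 678 (E(o) = -2*(-58 - 281) = -2*(-339) = 678)
Q + E(P(6)) = 4087 + 678 = 4765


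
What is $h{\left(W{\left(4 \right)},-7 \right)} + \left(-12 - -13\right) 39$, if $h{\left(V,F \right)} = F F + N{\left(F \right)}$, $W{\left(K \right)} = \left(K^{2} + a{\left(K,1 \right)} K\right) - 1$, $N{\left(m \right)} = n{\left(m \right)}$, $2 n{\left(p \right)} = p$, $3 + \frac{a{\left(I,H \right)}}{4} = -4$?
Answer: $\frac{169}{2} \approx 84.5$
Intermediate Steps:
$a{\left(I,H \right)} = -28$ ($a{\left(I,H \right)} = -12 + 4 \left(-4\right) = -12 - 16 = -28$)
$n{\left(p \right)} = \frac{p}{2}$
$N{\left(m \right)} = \frac{m}{2}$
$W{\left(K \right)} = -1 + K^{2} - 28 K$ ($W{\left(K \right)} = \left(K^{2} - 28 K\right) - 1 = -1 + K^{2} - 28 K$)
$h{\left(V,F \right)} = F^{2} + \frac{F}{2}$ ($h{\left(V,F \right)} = F F + \frac{F}{2} = F^{2} + \frac{F}{2}$)
$h{\left(W{\left(4 \right)},-7 \right)} + \left(-12 - -13\right) 39 = - 7 \left(\frac{1}{2} - 7\right) + \left(-12 - -13\right) 39 = \left(-7\right) \left(- \frac{13}{2}\right) + \left(-12 + 13\right) 39 = \frac{91}{2} + 1 \cdot 39 = \frac{91}{2} + 39 = \frac{169}{2}$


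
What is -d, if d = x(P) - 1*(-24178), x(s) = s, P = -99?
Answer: -24079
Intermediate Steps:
d = 24079 (d = -99 - 1*(-24178) = -99 + 24178 = 24079)
-d = -1*24079 = -24079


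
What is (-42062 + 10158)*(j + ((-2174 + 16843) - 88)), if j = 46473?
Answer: -1947866816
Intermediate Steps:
(-42062 + 10158)*(j + ((-2174 + 16843) - 88)) = (-42062 + 10158)*(46473 + ((-2174 + 16843) - 88)) = -31904*(46473 + (14669 - 88)) = -31904*(46473 + 14581) = -31904*61054 = -1947866816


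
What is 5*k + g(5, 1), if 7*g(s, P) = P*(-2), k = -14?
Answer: -492/7 ≈ -70.286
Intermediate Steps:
g(s, P) = -2*P/7 (g(s, P) = (P*(-2))/7 = (-2*P)/7 = -2*P/7)
5*k + g(5, 1) = 5*(-14) - 2/7*1 = -70 - 2/7 = -492/7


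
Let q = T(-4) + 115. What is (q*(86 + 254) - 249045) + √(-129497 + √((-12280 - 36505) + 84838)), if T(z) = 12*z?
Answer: -226265 + I*√(129497 - √36053) ≈ -2.2627e+5 + 359.59*I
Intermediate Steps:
q = 67 (q = 12*(-4) + 115 = -48 + 115 = 67)
(q*(86 + 254) - 249045) + √(-129497 + √((-12280 - 36505) + 84838)) = (67*(86 + 254) - 249045) + √(-129497 + √((-12280 - 36505) + 84838)) = (67*340 - 249045) + √(-129497 + √(-48785 + 84838)) = (22780 - 249045) + √(-129497 + √36053) = -226265 + √(-129497 + √36053)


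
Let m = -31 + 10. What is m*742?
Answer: -15582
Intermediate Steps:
m = -21
m*742 = -21*742 = -15582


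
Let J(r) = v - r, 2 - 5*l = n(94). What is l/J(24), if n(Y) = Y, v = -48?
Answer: 23/90 ≈ 0.25556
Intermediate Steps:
l = -92/5 (l = ⅖ - ⅕*94 = ⅖ - 94/5 = -92/5 ≈ -18.400)
J(r) = -48 - r
l/J(24) = -92/(5*(-48 - 1*24)) = -92/(5*(-48 - 24)) = -92/5/(-72) = -92/5*(-1/72) = 23/90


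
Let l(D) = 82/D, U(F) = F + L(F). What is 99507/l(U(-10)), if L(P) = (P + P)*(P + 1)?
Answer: 206295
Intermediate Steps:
L(P) = 2*P*(1 + P) (L(P) = (2*P)*(1 + P) = 2*P*(1 + P))
U(F) = F + 2*F*(1 + F)
99507/l(U(-10)) = 99507/((82/((-10*(3 + 2*(-10)))))) = 99507/((82/((-10*(3 - 20))))) = 99507/((82/((-10*(-17))))) = 99507/((82/170)) = 99507/((82*(1/170))) = 99507/(41/85) = 99507*(85/41) = 206295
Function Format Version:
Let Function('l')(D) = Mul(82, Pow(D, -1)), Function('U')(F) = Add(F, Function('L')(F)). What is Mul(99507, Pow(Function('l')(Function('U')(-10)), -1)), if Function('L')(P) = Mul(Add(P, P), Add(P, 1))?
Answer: 206295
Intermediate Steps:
Function('L')(P) = Mul(2, P, Add(1, P)) (Function('L')(P) = Mul(Mul(2, P), Add(1, P)) = Mul(2, P, Add(1, P)))
Function('U')(F) = Add(F, Mul(2, F, Add(1, F)))
Mul(99507, Pow(Function('l')(Function('U')(-10)), -1)) = Mul(99507, Pow(Mul(82, Pow(Mul(-10, Add(3, Mul(2, -10))), -1)), -1)) = Mul(99507, Pow(Mul(82, Pow(Mul(-10, Add(3, -20)), -1)), -1)) = Mul(99507, Pow(Mul(82, Pow(Mul(-10, -17), -1)), -1)) = Mul(99507, Pow(Mul(82, Pow(170, -1)), -1)) = Mul(99507, Pow(Mul(82, Rational(1, 170)), -1)) = Mul(99507, Pow(Rational(41, 85), -1)) = Mul(99507, Rational(85, 41)) = 206295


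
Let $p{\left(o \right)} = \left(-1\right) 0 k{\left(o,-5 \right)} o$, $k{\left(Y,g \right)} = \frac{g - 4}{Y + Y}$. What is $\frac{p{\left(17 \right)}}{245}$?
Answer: $0$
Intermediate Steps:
$k{\left(Y,g \right)} = \frac{-4 + g}{2 Y}$
$p{\left(o \right)} = 0$ ($p{\left(o \right)} = \left(-1\right) 0 \frac{-4 - 5}{2 o} o = 0 \cdot \frac{1}{2} \frac{1}{o} \left(-9\right) o = 0 \left(- \frac{9}{2 o}\right) o = 0 o = 0$)
$\frac{p{\left(17 \right)}}{245} = \frac{0}{245} = 0 \cdot \frac{1}{245} = 0$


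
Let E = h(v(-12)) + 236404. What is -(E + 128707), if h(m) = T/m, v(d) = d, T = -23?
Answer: -4381355/12 ≈ -3.6511e+5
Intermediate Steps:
h(m) = -23/m
E = 2836871/12 (E = -23/(-12) + 236404 = -23*(-1/12) + 236404 = 23/12 + 236404 = 2836871/12 ≈ 2.3641e+5)
-(E + 128707) = -(2836871/12 + 128707) = -1*4381355/12 = -4381355/12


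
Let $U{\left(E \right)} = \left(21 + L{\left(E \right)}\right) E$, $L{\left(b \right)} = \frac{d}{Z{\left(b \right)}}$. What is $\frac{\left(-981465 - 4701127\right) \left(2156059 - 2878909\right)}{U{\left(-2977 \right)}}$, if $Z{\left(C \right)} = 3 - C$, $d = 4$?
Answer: $- \frac{1530103956132000}{23289071} \approx -6.57 \cdot 10^{7}$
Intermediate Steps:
$L{\left(b \right)} = \frac{4}{3 - b}$
$U{\left(E \right)} = E \left(21 - \frac{4}{-3 + E}\right)$ ($U{\left(E \right)} = \left(21 - \frac{4}{-3 + E}\right) E = E \left(21 - \frac{4}{-3 + E}\right)$)
$\frac{\left(-981465 - 4701127\right) \left(2156059 - 2878909\right)}{U{\left(-2977 \right)}} = \frac{\left(-981465 - 4701127\right) \left(2156059 - 2878909\right)}{\left(-2977\right) \frac{1}{-3 - 2977} \left(-67 + 21 \left(-2977\right)\right)} = \frac{\left(-5682592\right) \left(-722850\right)}{\left(-2977\right) \frac{1}{-2980} \left(-67 - 62517\right)} = \frac{4107661627200}{\left(-2977\right) \left(- \frac{1}{2980}\right) \left(-62584\right)} = \frac{4107661627200}{- \frac{46578142}{745}} = 4107661627200 \left(- \frac{745}{46578142}\right) = - \frac{1530103956132000}{23289071}$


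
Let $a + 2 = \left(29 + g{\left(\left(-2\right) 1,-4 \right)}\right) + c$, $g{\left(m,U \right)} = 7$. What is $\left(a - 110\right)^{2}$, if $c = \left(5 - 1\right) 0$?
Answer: $5776$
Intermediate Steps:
$c = 0$ ($c = 4 \cdot 0 = 0$)
$a = 34$ ($a = -2 + \left(\left(29 + 7\right) + 0\right) = -2 + \left(36 + 0\right) = -2 + 36 = 34$)
$\left(a - 110\right)^{2} = \left(34 - 110\right)^{2} = \left(-76\right)^{2} = 5776$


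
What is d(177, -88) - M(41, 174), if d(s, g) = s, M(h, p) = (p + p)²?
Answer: -120927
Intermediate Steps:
M(h, p) = 4*p² (M(h, p) = (2*p)² = 4*p²)
d(177, -88) - M(41, 174) = 177 - 4*174² = 177 - 4*30276 = 177 - 1*121104 = 177 - 121104 = -120927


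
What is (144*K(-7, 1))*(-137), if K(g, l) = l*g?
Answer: 138096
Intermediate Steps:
K(g, l) = g*l
(144*K(-7, 1))*(-137) = (144*(-7*1))*(-137) = (144*(-7))*(-137) = -1008*(-137) = 138096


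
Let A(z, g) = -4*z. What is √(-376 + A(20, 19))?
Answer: 2*I*√114 ≈ 21.354*I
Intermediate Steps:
√(-376 + A(20, 19)) = √(-376 - 4*20) = √(-376 - 80) = √(-456) = 2*I*√114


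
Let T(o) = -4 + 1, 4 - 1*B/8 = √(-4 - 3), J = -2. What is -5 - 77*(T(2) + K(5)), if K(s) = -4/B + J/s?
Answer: 30302/115 + 77*I*√7/46 ≈ 263.5 + 4.4288*I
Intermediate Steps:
B = 32 - 8*I*√7 (B = 32 - 8*√(-4 - 3) = 32 - 8*I*√7 ≈ 32.0 - 21.166*I)
T(o) = -3
K(s) = -4/(32 - 8*I*√7) - 2/s
-5 - 77*(T(2) + K(5)) = -5 - 77*(-3 + (½)*(-16 - 1*5 + 4*I*√7)/(5*(4 - I*√7))) = -5 - 77*(-3 + (½)*(⅕)*(-16 - 5 + 4*I*√7)/(4 - I*√7)) = -5 - 77*(-3 + (½)*(⅕)*(-21 + 4*I*√7)/(4 - I*√7)) = -5 - 77*(-3 + (-21 + 4*I*√7)/(10*(4 - I*√7))) = -5 + (231 - 77*(-21 + 4*I*√7)/(10*(4 - I*√7))) = 226 - 77*(-21 + 4*I*√7)/(10*(4 - I*√7))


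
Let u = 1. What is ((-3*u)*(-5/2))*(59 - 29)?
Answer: 225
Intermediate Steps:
((-3*u)*(-5/2))*(59 - 29) = ((-3*1)*(-5/2))*(59 - 29) = -(-15)/2*30 = -3*(-5/2)*30 = (15/2)*30 = 225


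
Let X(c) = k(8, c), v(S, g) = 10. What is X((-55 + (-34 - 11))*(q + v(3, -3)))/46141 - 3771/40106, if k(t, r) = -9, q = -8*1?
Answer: -174358665/1850530946 ≈ -0.094221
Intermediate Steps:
q = -8
X(c) = -9
X((-55 + (-34 - 11))*(q + v(3, -3)))/46141 - 3771/40106 = -9/46141 - 3771/40106 = -174358665/1850530946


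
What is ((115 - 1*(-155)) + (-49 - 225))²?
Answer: 16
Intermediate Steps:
((115 - 1*(-155)) + (-49 - 225))² = ((115 + 155) - 274)² = (270 - 274)² = (-4)² = 16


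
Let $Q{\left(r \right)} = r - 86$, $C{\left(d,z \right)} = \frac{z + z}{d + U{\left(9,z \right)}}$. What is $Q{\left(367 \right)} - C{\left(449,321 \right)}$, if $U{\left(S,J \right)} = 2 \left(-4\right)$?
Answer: $\frac{41093}{147} \approx 279.54$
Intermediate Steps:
$U{\left(S,J \right)} = -8$
$C{\left(d,z \right)} = \frac{2 z}{-8 + d}$ ($C{\left(d,z \right)} = \frac{z + z}{d - 8} = \frac{2 z}{-8 + d}$)
$Q{\left(r \right)} = -86 + r$
$Q{\left(367 \right)} - C{\left(449,321 \right)} = \left(-86 + 367\right) - 2 \cdot 321 \frac{1}{-8 + 449} = 281 - 2 \cdot 321 \cdot \frac{1}{441} = 281 - \frac{214}{147} = \frac{41093}{147}$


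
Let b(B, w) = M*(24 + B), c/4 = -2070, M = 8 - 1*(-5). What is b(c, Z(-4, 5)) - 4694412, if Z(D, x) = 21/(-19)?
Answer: -4801740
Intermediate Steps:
M = 13 (M = 8 + 5 = 13)
c = -8280 (c = 4*(-2070) = -8280)
Z(D, x) = -21/19 (Z(D, x) = 21*(-1/19) = -21/19)
b(B, w) = 312 + 13*B (b(B, w) = 13*(24 + B) = 312 + 13*B)
b(c, Z(-4, 5)) - 4694412 = (312 + 13*(-8280)) - 4694412 = (312 - 107640) - 4694412 = -107328 - 4694412 = -4801740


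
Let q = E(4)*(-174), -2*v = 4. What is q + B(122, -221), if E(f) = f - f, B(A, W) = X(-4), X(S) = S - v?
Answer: -2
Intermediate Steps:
v = -2 (v = -½*4 = -2)
X(S) = 2 + S (X(S) = S - 1*(-2) = S + 2 = 2 + S)
B(A, W) = -2 (B(A, W) = 2 - 4 = -2)
E(f) = 0
q = 0 (q = 0*(-174) = 0)
q + B(122, -221) = 0 - 2 = -2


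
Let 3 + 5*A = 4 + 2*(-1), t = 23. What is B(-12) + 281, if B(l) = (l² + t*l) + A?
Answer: 744/5 ≈ 148.80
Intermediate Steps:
A = -⅕ (A = -⅗ + (4 + 2*(-1))/5 = -⅗ + (4 - 2)/5 = -⅗ + (⅕)*2 = -⅗ + ⅖ = -⅕ ≈ -0.20000)
B(l) = -⅕ + l² + 23*l (B(l) = (l² + 23*l) - ⅕ = -⅕ + l² + 23*l)
B(-12) + 281 = (-⅕ + (-12)² + 23*(-12)) + 281 = (-⅕ + 144 - 276) + 281 = -661/5 + 281 = 744/5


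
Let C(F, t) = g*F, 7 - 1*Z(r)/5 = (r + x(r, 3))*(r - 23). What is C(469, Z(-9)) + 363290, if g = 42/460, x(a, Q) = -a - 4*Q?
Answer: 83566549/230 ≈ 3.6333e+5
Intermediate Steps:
Z(r) = -1345 + 60*r (Z(r) = 35 - 5*(r + (-r - 4*3))*(r - 23) = 35 - 5*(r + (-r - 12))*(-23 + r) = 35 - 5*(r + (-12 - r))*(-23 + r) = 35 - (-60)*(-23 + r) = 35 - 5*(276 - 12*r) = 35 + (-1380 + 60*r) = -1345 + 60*r)
g = 21/230 (g = 42*(1/460) = 21/230 ≈ 0.091304)
C(F, t) = 21*F/230
C(469, Z(-9)) + 363290 = (21/230)*469 + 363290 = 9849/230 + 363290 = 83566549/230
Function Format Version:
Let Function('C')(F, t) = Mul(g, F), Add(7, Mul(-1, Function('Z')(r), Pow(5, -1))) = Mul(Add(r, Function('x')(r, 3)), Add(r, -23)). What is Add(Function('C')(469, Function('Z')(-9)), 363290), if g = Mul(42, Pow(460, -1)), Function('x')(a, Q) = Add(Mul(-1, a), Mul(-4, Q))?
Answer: Rational(83566549, 230) ≈ 3.6333e+5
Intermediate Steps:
Function('Z')(r) = Add(-1345, Mul(60, r)) (Function('Z')(r) = Add(35, Mul(-5, Mul(Add(r, Add(Mul(-1, r), Mul(-4, 3))), Add(r, -23)))) = Add(35, Mul(-5, Mul(Add(r, Add(Mul(-1, r), -12)), Add(-23, r)))) = Add(35, Mul(-5, Mul(Add(r, Add(-12, Mul(-1, r))), Add(-23, r)))) = Add(35, Mul(-5, Mul(-12, Add(-23, r)))) = Add(35, Mul(-5, Add(276, Mul(-12, r)))) = Add(35, Add(-1380, Mul(60, r))) = Add(-1345, Mul(60, r)))
g = Rational(21, 230) (g = Mul(42, Rational(1, 460)) = Rational(21, 230) ≈ 0.091304)
Function('C')(F, t) = Mul(Rational(21, 230), F)
Add(Function('C')(469, Function('Z')(-9)), 363290) = Add(Mul(Rational(21, 230), 469), 363290) = Add(Rational(9849, 230), 363290) = Rational(83566549, 230)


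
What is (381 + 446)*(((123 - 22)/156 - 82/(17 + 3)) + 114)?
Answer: 71309729/780 ≈ 91423.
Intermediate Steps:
(381 + 446)*(((123 - 22)/156 - 82/(17 + 3)) + 114) = 827*((101*(1/156) - 82/20) + 114) = 827*((101/156 - 82*1/20) + 114) = 827*((101/156 - 41/10) + 114) = 827*(-2693/780 + 114) = 827*(86227/780) = 71309729/780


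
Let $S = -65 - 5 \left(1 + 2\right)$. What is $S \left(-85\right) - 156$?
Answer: $6644$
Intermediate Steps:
$S = -80$ ($S = -65 - 15 = -80$)
$S \left(-85\right) - 156 = \left(-80\right) \left(-85\right) - 156 = 6800 - 156 = 6644$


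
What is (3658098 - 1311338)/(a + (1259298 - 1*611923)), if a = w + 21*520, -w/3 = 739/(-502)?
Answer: 1178073520/330466307 ≈ 3.5649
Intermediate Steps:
w = 2217/502 (w = -2217/(-502) = -2217*(-1)/502 = -3*(-739/502) = 2217/502 ≈ 4.4163)
a = 5484057/502 (a = 2217/502 + 21*520 = 2217/502 + 10920 = 5484057/502 ≈ 10924.)
(3658098 - 1311338)/(a + (1259298 - 1*611923)) = (3658098 - 1311338)/(5484057/502 + (1259298 - 1*611923)) = 2346760/(5484057/502 + (1259298 - 611923)) = 2346760/(5484057/502 + 647375) = 2346760/(330466307/502) = 2346760*(502/330466307) = 1178073520/330466307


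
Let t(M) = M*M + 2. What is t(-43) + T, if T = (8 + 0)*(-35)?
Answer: 1571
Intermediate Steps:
t(M) = 2 + M² (t(M) = M² + 2 = 2 + M²)
T = -280 (T = 8*(-35) = -280)
t(-43) + T = (2 + (-43)²) - 280 = (2 + 1849) - 280 = 1851 - 280 = 1571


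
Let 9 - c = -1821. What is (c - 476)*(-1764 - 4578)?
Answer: -8587068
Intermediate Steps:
c = 1830 (c = 9 - 1*(-1821) = 9 + 1821 = 1830)
(c - 476)*(-1764 - 4578) = (1830 - 476)*(-1764 - 4578) = 1354*(-6342) = -8587068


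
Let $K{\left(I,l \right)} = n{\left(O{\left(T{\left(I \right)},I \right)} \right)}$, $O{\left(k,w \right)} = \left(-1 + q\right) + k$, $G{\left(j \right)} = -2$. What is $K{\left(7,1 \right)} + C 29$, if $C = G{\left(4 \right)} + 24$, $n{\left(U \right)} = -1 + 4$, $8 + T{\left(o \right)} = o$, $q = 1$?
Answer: $641$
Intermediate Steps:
$T{\left(o \right)} = -8 + o$
$O{\left(k,w \right)} = k$ ($O{\left(k,w \right)} = \left(-1 + 1\right) + k = 0 + k = k$)
$n{\left(U \right)} = 3$
$C = 22$ ($C = -2 + 24 = 22$)
$K{\left(I,l \right)} = 3$
$K{\left(7,1 \right)} + C 29 = 3 + 22 \cdot 29 = 3 + 638 = 641$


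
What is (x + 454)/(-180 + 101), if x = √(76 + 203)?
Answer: -454/79 - 3*√31/79 ≈ -5.9583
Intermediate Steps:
x = 3*√31 (x = √279 = 3*√31 ≈ 16.703)
(x + 454)/(-180 + 101) = (3*√31 + 454)/(-180 + 101) = (454 + 3*√31)/(-79) = (454 + 3*√31)*(-1/79) = -454/79 - 3*√31/79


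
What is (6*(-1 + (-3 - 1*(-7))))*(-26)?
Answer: -468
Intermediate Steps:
(6*(-1 + (-3 - 1*(-7))))*(-26) = (6*(-1 + (-3 + 7)))*(-26) = (6*(-1 + 4))*(-26) = (6*3)*(-26) = 18*(-26) = -468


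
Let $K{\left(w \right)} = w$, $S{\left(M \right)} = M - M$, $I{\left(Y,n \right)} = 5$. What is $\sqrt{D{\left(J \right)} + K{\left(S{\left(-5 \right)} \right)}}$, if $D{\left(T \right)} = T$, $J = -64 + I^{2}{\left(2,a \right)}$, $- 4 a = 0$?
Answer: $i \sqrt{39} \approx 6.245 i$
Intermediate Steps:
$a = 0$ ($a = \left(- \frac{1}{4}\right) 0 = 0$)
$S{\left(M \right)} = 0$
$J = -39$ ($J = -64 + 5^{2} = -64 + 25 = -39$)
$\sqrt{D{\left(J \right)} + K{\left(S{\left(-5 \right)} \right)}} = \sqrt{-39 + 0} = \sqrt{-39} = i \sqrt{39}$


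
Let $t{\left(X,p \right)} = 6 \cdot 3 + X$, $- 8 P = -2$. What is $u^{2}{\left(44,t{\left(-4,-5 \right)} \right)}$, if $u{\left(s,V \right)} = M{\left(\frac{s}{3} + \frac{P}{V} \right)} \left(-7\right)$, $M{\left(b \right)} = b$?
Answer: $\frac{6086089}{576} \approx 10566.0$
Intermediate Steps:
$P = \frac{1}{4}$ ($P = \left(- \frac{1}{8}\right) \left(-2\right) = \frac{1}{4} \approx 0.25$)
$t{\left(X,p \right)} = 18 + X$
$u{\left(s,V \right)} = - \frac{7 s}{3} - \frac{7}{4 V}$ ($u{\left(s,V \right)} = \left(\frac{s}{3} + \frac{1}{4 V}\right) \left(-7\right) = - \frac{7 s}{3} - \frac{7}{4 V}$)
$u^{2}{\left(44,t{\left(-4,-5 \right)} \right)} = \left(\frac{7 \left(-3 - 4 \left(18 - 4\right) 44\right)}{12 \left(18 - 4\right)}\right)^{2} = \left(\frac{7 \left(-3 - 56 \cdot 44\right)}{12 \cdot 14}\right)^{2} = \left(\frac{7}{12} \cdot \frac{1}{14} \left(-3 - 2464\right)\right)^{2} = \left(\frac{7}{12} \cdot \frac{1}{14} \left(-2467\right)\right)^{2} = \left(- \frac{2467}{24}\right)^{2} = \frac{6086089}{576}$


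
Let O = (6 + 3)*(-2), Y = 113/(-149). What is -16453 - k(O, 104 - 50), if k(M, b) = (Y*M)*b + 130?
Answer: -2580703/149 ≈ -17320.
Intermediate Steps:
Y = -113/149 (Y = 113*(-1/149) = -113/149 ≈ -0.75839)
O = -18 (O = 9*(-2) = -18)
k(M, b) = 130 - 113*M*b/149 (k(M, b) = (-113*M/149)*b + 130 = -113*M*b/149 + 130 = 130 - 113*M*b/149)
-16453 - k(O, 104 - 50) = -16453 - (130 - 113/149*(-18)*(104 - 50)) = -16453 - (130 - 113/149*(-18)*54) = -16453 - (130 + 109836/149) = -16453 - 1*129206/149 = -16453 - 129206/149 = -2580703/149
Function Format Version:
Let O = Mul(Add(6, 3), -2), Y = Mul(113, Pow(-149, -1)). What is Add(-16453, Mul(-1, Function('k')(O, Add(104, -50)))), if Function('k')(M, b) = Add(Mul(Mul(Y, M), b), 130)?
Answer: Rational(-2580703, 149) ≈ -17320.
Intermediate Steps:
Y = Rational(-113, 149) (Y = Mul(113, Rational(-1, 149)) = Rational(-113, 149) ≈ -0.75839)
O = -18 (O = Mul(9, -2) = -18)
Function('k')(M, b) = Add(130, Mul(Rational(-113, 149), M, b)) (Function('k')(M, b) = Add(Mul(Mul(Rational(-113, 149), M), b), 130) = Add(Mul(Rational(-113, 149), M, b), 130) = Add(130, Mul(Rational(-113, 149), M, b)))
Add(-16453, Mul(-1, Function('k')(O, Add(104, -50)))) = Add(-16453, Mul(-1, Add(130, Mul(Rational(-113, 149), -18, Add(104, -50))))) = Add(-16453, Mul(-1, Add(130, Mul(Rational(-113, 149), -18, 54)))) = Add(-16453, Mul(-1, Add(130, Rational(109836, 149)))) = Add(-16453, Mul(-1, Rational(129206, 149))) = Add(-16453, Rational(-129206, 149)) = Rational(-2580703, 149)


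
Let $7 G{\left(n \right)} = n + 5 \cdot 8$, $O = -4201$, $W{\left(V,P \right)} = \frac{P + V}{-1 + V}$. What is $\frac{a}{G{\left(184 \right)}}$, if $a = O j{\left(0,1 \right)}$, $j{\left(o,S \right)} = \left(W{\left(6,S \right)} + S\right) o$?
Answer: $0$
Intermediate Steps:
$W{\left(V,P \right)} = \frac{P + V}{-1 + V}$
$G{\left(n \right)} = \frac{40}{7} + \frac{n}{7}$ ($G{\left(n \right)} = \frac{n + 5 \cdot 8}{7} = \frac{n + 40}{7} = \frac{40 + n}{7} = \frac{40}{7} + \frac{n}{7}$)
$j{\left(o,S \right)} = o \left(\frac{6}{5} + \frac{6 S}{5}\right)$ ($j{\left(o,S \right)} = \left(\frac{S + 6}{-1 + 6} + S\right) o = \left(\frac{6 + S}{5} + S\right) o = \left(\left(\frac{6}{5} + \frac{S}{5}\right) + S\right) o = \left(\frac{6}{5} + \frac{6 S}{5}\right) o = o \left(\frac{6}{5} + \frac{6 S}{5}\right)$)
$a = 0$ ($a = - 4201 \cdot \frac{6}{5} \cdot 0 \left(1 + 1\right) = - 4201 \cdot \frac{6}{5} \cdot 0 \cdot 2 = \left(-4201\right) 0 = 0$)
$\frac{a}{G{\left(184 \right)}} = \frac{0}{\frac{40}{7} + \frac{1}{7} \cdot 184} = \frac{0}{\frac{40}{7} + \frac{184}{7}} = \frac{0}{32} = 0 \cdot \frac{1}{32} = 0$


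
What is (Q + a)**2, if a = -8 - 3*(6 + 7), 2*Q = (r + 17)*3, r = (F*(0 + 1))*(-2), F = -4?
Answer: 361/4 ≈ 90.250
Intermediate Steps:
r = 8 (r = -4*(0 + 1)*(-2) = -4*1*(-2) = -4*(-2) = 8)
Q = 75/2 (Q = ((8 + 17)*3)/2 = (25*3)/2 = (1/2)*75 = 75/2 ≈ 37.500)
a = -47 (a = -8 - 3*13 = -8 - 39 = -47)
(Q + a)**2 = (75/2 - 47)**2 = (-19/2)**2 = 361/4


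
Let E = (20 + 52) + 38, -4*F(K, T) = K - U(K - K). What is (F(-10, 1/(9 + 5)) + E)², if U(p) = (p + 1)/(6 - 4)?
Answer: 811801/64 ≈ 12684.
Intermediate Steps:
U(p) = ½ + p/2 (U(p) = (1 + p)/2 = (1 + p)*(½) = ½ + p/2)
F(K, T) = ⅛ - K/4 (F(K, T) = -(K - (½ + (K - K)/2))/4 = -(K - (½ + (½)*0))/4 = -(K - (½ + 0))/4 = -(K - 1*½)/4 = -(K - ½)/4 = -(-½ + K)/4 = ⅛ - K/4)
E = 110 (E = 72 + 38 = 110)
(F(-10, 1/(9 + 5)) + E)² = ((⅛ - ¼*(-10)) + 110)² = ((⅛ + 5/2) + 110)² = (21/8 + 110)² = (901/8)² = 811801/64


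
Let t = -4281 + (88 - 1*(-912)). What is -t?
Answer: 3281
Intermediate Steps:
t = -3281 (t = -4281 + (88 + 912) = -4281 + 1000 = -3281)
-t = -1*(-3281) = 3281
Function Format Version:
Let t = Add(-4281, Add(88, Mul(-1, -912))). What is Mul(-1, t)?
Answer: 3281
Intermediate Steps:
t = -3281 (t = Add(-4281, Add(88, 912)) = Add(-4281, 1000) = -3281)
Mul(-1, t) = Mul(-1, -3281) = 3281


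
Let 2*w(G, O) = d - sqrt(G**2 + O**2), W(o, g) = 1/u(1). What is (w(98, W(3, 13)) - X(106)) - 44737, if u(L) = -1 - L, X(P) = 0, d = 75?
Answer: -89399/2 - sqrt(38417)/4 ≈ -44749.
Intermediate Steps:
W(o, g) = -1/2 (W(o, g) = 1/(-1 - 1*1) = 1/(-1 - 1) = 1/(-2) = -1/2)
w(G, O) = 75/2 - sqrt(G**2 + O**2)/2 (w(G, O) = (75 - sqrt(G**2 + O**2))/2 = 75/2 - sqrt(G**2 + O**2)/2)
(w(98, W(3, 13)) - X(106)) - 44737 = ((75/2 - sqrt(98**2 + (-1/2)**2)/2) - 1*0) - 44737 = ((75/2 - sqrt(9604 + 1/4)/2) + 0) - 44737 = ((75/2 - sqrt(38417)/4) + 0) - 44737 = (75/2 - sqrt(38417)/4) - 44737 = -89399/2 - sqrt(38417)/4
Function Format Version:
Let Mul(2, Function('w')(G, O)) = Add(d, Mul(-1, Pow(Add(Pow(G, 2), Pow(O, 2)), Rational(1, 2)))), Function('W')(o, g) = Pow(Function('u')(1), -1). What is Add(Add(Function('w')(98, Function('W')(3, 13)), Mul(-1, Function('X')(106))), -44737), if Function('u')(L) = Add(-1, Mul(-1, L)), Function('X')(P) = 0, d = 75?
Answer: Add(Rational(-89399, 2), Mul(Rational(-1, 4), Pow(38417, Rational(1, 2)))) ≈ -44749.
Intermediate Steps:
Function('W')(o, g) = Rational(-1, 2) (Function('W')(o, g) = Pow(Add(-1, Mul(-1, 1)), -1) = Pow(Add(-1, -1), -1) = Pow(-2, -1) = Rational(-1, 2))
Function('w')(G, O) = Add(Rational(75, 2), Mul(Rational(-1, 2), Pow(Add(Pow(G, 2), Pow(O, 2)), Rational(1, 2)))) (Function('w')(G, O) = Mul(Rational(1, 2), Add(75, Mul(-1, Pow(Add(Pow(G, 2), Pow(O, 2)), Rational(1, 2))))) = Add(Rational(75, 2), Mul(Rational(-1, 2), Pow(Add(Pow(G, 2), Pow(O, 2)), Rational(1, 2)))))
Add(Add(Function('w')(98, Function('W')(3, 13)), Mul(-1, Function('X')(106))), -44737) = Add(Add(Add(Rational(75, 2), Mul(Rational(-1, 2), Pow(Add(Pow(98, 2), Pow(Rational(-1, 2), 2)), Rational(1, 2)))), Mul(-1, 0)), -44737) = Add(Add(Add(Rational(75, 2), Mul(Rational(-1, 2), Pow(Add(9604, Rational(1, 4)), Rational(1, 2)))), 0), -44737) = Add(Add(Add(Rational(75, 2), Mul(Rational(-1, 2), Pow(Rational(38417, 4), Rational(1, 2)))), 0), -44737) = Add(Add(Add(Rational(75, 2), Mul(Rational(-1, 2), Mul(Rational(1, 2), Pow(38417, Rational(1, 2))))), 0), -44737) = Add(Add(Add(Rational(75, 2), Mul(Rational(-1, 4), Pow(38417, Rational(1, 2)))), 0), -44737) = Add(Add(Rational(75, 2), Mul(Rational(-1, 4), Pow(38417, Rational(1, 2)))), -44737) = Add(Rational(-89399, 2), Mul(Rational(-1, 4), Pow(38417, Rational(1, 2))))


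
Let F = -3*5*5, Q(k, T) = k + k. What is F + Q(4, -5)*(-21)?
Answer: -243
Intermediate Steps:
Q(k, T) = 2*k
F = -75 (F = -15*5 = -75)
F + Q(4, -5)*(-21) = -75 + (2*4)*(-21) = -75 + 8*(-21) = -75 - 168 = -243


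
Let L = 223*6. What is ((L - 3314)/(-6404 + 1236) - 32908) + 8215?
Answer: -839549/34 ≈ -24693.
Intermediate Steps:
L = 1338
((L - 3314)/(-6404 + 1236) - 32908) + 8215 = ((1338 - 3314)/(-6404 + 1236) - 32908) + 8215 = (-1976/(-5168) - 32908) + 8215 = (-1976*(-1/5168) - 32908) + 8215 = (13/34 - 32908) + 8215 = -1118859/34 + 8215 = -839549/34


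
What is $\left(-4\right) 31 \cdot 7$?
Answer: $-868$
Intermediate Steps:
$\left(-4\right) 31 \cdot 7 = \left(-124\right) 7 = -868$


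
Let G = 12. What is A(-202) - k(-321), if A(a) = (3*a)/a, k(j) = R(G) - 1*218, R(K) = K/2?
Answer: 215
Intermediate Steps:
R(K) = K/2 (R(K) = K*(½) = K/2)
k(j) = -212 (k(j) = (½)*12 - 1*218 = 6 - 218 = -212)
A(a) = 3
A(-202) - k(-321) = 3 - 1*(-212) = 3 + 212 = 215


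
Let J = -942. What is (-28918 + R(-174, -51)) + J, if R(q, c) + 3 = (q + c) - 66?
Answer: -30154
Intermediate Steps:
R(q, c) = -69 + c + q (R(q, c) = -3 + ((q + c) - 66) = -3 + ((c + q) - 66) = -3 + (-66 + c + q) = -69 + c + q)
(-28918 + R(-174, -51)) + J = (-28918 + (-69 - 51 - 174)) - 942 = (-28918 - 294) - 942 = -29212 - 942 = -30154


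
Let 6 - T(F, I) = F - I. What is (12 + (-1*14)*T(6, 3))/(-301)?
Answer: 30/301 ≈ 0.099668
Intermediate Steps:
T(F, I) = 6 + I - F (T(F, I) = 6 - (F - I) = 6 + (I - F) = 6 + I - F)
(12 + (-1*14)*T(6, 3))/(-301) = (12 + (-1*14)*(6 + 3 - 1*6))/(-301) = (12 - 14*(6 + 3 - 6))*(-1/301) = (12 - 14*3)*(-1/301) = (12 - 42)*(-1/301) = -30*(-1/301) = 30/301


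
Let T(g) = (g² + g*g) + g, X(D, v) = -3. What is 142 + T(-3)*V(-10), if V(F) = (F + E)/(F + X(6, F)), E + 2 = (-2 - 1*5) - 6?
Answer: 2221/13 ≈ 170.85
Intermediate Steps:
E = -15 (E = -2 + ((-2 - 1*5) - 6) = -2 + ((-2 - 5) - 6) = -2 + (-7 - 6) = -2 - 13 = -15)
T(g) = g + 2*g² (T(g) = (g² + g²) + g = 2*g² + g = g + 2*g²)
V(F) = (-15 + F)/(-3 + F) (V(F) = (F - 15)/(F - 3) = (-15 + F)/(-3 + F))
142 + T(-3)*V(-10) = 142 + (-3*(1 + 2*(-3)))*((-15 - 10)/(-3 - 10)) = 142 + (-3*(1 - 6))*(-25/(-13)) = 142 + (-3*(-5))*(-1/13*(-25)) = 142 + 15*(25/13) = 142 + 375/13 = 2221/13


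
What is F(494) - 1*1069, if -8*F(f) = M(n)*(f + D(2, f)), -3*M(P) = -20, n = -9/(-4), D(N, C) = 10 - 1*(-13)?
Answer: -8999/6 ≈ -1499.8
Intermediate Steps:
D(N, C) = 23 (D(N, C) = 10 + 13 = 23)
n = 9/4 (n = -9*(-¼) = 9/4 ≈ 2.2500)
M(P) = 20/3 (M(P) = -⅓*(-20) = 20/3)
F(f) = -115/6 - 5*f/6 (F(f) = -5*(f + 23)/6 = -5*(23 + f)/6 = -(460/3 + 20*f/3)/8 = -115/6 - 5*f/6)
F(494) - 1*1069 = (-115/6 - ⅚*494) - 1*1069 = (-115/6 - 1235/3) - 1069 = -2585/6 - 1069 = -8999/6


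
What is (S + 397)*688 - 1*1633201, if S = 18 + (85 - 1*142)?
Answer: -1386897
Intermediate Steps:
S = -39 (S = 18 + (85 - 142) = 18 - 57 = -39)
(S + 397)*688 - 1*1633201 = (-39 + 397)*688 - 1*1633201 = 358*688 - 1633201 = 246304 - 1633201 = -1386897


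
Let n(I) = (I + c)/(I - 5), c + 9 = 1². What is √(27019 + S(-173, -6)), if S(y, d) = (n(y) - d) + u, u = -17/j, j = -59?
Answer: 3*√331198370890/10502 ≈ 164.40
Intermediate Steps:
u = 17/59 (u = -17/(-59) = -17*(-1/59) = 17/59 ≈ 0.28814)
c = -8 (c = -9 + 1² = -9 + 1 = -8)
n(I) = (-8 + I)/(-5 + I) (n(I) = (I - 8)/(I - 5) = (-8 + I)/(-5 + I))
S(y, d) = 17/59 - d + (-8 + y)/(-5 + y) (S(y, d) = ((-8 + y)/(-5 + y) - d) + 17/59 = (-d + (-8 + y)/(-5 + y)) + 17/59 = 17/59 - d + (-8 + y)/(-5 + y))
√(27019 + S(-173, -6)) = √(27019 + (-8 - 173 + (-5 - 173)*(17 - 59*(-6))/59)/(-5 - 173)) = √(27019 + (-8 - 173 + (1/59)*(-178)*(17 + 354))/(-178)) = √(27019 - (-8 - 173 + (1/59)*(-178)*371)/178) = √(27019 - (-8 - 173 - 66038/59)/178) = √(27019 - 1/178*(-76717/59)) = √(27019 + 76717/10502) = √(283830255/10502) = 3*√331198370890/10502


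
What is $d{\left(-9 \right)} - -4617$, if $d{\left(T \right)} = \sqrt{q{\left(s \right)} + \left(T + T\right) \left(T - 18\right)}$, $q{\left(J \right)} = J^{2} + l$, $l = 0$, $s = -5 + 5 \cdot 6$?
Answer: $4617 + \sqrt{1111} \approx 4650.3$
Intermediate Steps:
$s = 25$ ($s = -5 + 30 = 25$)
$q{\left(J \right)} = J^{2}$ ($q{\left(J \right)} = J^{2} + 0 = J^{2}$)
$d{\left(T \right)} = \sqrt{625 + 2 T \left(-18 + T\right)}$ ($d{\left(T \right)} = \sqrt{25^{2} + \left(T + T\right) \left(T - 18\right)} = \sqrt{625 + 2 T \left(-18 + T\right)}$)
$d{\left(-9 \right)} - -4617 = \sqrt{625 - -324 + 2 \left(-9\right)^{2}} - -4617 = \sqrt{625 + 324 + 2 \cdot 81} + 4617 = \sqrt{625 + 324 + 162} + 4617 = \sqrt{1111} + 4617 = 4617 + \sqrt{1111}$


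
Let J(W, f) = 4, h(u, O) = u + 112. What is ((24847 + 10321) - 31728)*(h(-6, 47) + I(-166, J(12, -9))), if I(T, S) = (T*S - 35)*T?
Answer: 399521600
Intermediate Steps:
h(u, O) = 112 + u
I(T, S) = T*(-35 + S*T) (I(T, S) = (S*T - 35)*T = (-35 + S*T)*T = T*(-35 + S*T))
((24847 + 10321) - 31728)*(h(-6, 47) + I(-166, J(12, -9))) = ((24847 + 10321) - 31728)*((112 - 6) - 166*(-35 + 4*(-166))) = (35168 - 31728)*(106 - 166*(-35 - 664)) = 3440*(106 - 166*(-699)) = 3440*(106 + 116034) = 3440*116140 = 399521600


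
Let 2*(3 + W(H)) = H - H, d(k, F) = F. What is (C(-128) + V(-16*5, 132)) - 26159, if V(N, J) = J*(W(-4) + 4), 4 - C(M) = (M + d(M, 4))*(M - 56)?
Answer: -48839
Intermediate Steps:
W(H) = -3 (W(H) = -3 + (H - H)/2 = -3 + (½)*0 = -3 + 0 = -3)
C(M) = 4 - (-56 + M)*(4 + M) (C(M) = 4 - (M + 4)*(M - 56) = 4 - (4 + M)*(-56 + M) = 4 - (-56 + M)*(4 + M))
V(N, J) = J (V(N, J) = J*(-3 + 4) = J*1 = J)
(C(-128) + V(-16*5, 132)) - 26159 = ((228 - 1*(-128)² + 52*(-128)) + 132) - 26159 = ((228 - 1*16384 - 6656) + 132) - 26159 = ((228 - 16384 - 6656) + 132) - 26159 = (-22812 + 132) - 26159 = -22680 - 26159 = -48839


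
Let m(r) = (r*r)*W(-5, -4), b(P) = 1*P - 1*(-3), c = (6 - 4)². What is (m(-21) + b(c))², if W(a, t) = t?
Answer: 3087049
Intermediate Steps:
c = 4 (c = 2² = 4)
b(P) = 3 + P (b(P) = P + 3 = 3 + P)
m(r) = -4*r² (m(r) = (r*r)*(-4) = r²*(-4) = -4*r²)
(m(-21) + b(c))² = (-4*(-21)² + (3 + 4))² = (-4*441 + 7)² = (-1764 + 7)² = (-1757)² = 3087049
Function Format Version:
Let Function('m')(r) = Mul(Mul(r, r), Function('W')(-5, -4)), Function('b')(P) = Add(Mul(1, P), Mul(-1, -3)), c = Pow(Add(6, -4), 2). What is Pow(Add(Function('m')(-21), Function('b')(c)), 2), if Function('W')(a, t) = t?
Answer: 3087049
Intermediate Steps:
c = 4 (c = Pow(2, 2) = 4)
Function('b')(P) = Add(3, P) (Function('b')(P) = Add(P, 3) = Add(3, P))
Function('m')(r) = Mul(-4, Pow(r, 2)) (Function('m')(r) = Mul(Mul(r, r), -4) = Mul(Pow(r, 2), -4) = Mul(-4, Pow(r, 2)))
Pow(Add(Function('m')(-21), Function('b')(c)), 2) = Pow(Add(Mul(-4, Pow(-21, 2)), Add(3, 4)), 2) = Pow(Add(Mul(-4, 441), 7), 2) = Pow(Add(-1764, 7), 2) = Pow(-1757, 2) = 3087049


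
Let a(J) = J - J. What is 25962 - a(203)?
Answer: 25962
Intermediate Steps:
a(J) = 0
25962 - a(203) = 25962 - 1*0 = 25962 + 0 = 25962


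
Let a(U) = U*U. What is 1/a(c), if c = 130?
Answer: 1/16900 ≈ 5.9172e-5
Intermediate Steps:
a(U) = U²
1/a(c) = 1/(130²) = 1/16900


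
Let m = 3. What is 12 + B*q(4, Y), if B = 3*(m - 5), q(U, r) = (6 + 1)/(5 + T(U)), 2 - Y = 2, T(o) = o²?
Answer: 10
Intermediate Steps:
Y = 0 (Y = 2 - 1*2 = 2 - 2 = 0)
q(U, r) = 7/(5 + U²) (q(U, r) = (6 + 1)/(5 + U²) = 7/(5 + U²))
B = -6 (B = 3*(3 - 5) = 3*(-2) = -6)
12 + B*q(4, Y) = 12 - 42/(5 + 4²) = 12 - 42/(5 + 16) = 12 - 42/21 = 12 - 6*⅓ = 12 - 2 = 10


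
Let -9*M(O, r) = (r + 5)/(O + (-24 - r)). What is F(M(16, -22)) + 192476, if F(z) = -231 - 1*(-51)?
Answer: 192296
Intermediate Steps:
M(O, r) = -(5 + r)/(9*(-24 + O - r)) (M(O, r) = -(r + 5)/(9*(O + (-24 - r))) = -(5 + r)/(9*(-24 + O - r)))
F(z) = -180 (F(z) = -231 + 51 = -180)
F(M(16, -22)) + 192476 = -180 + 192476 = 192296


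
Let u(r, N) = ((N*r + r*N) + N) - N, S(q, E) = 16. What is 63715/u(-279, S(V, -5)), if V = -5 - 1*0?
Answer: -63715/8928 ≈ -7.1365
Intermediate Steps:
V = -5 (V = -5 + 0 = -5)
u(r, N) = 2*N*r (u(r, N) = ((N*r + N*r) + N) - N = (2*N*r + N) - N = (N + 2*N*r) - N = 2*N*r)
63715/u(-279, S(V, -5)) = 63715/((2*16*(-279))) = 63715/(-8928) = 63715*(-1/8928) = -63715/8928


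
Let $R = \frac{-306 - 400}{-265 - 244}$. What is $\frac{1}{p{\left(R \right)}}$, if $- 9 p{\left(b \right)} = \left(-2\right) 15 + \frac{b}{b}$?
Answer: $\frac{9}{29} \approx 0.31034$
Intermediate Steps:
$R = \frac{706}{509}$ ($R = - \frac{706}{-509} = \left(-706\right) \left(- \frac{1}{509}\right) = \frac{706}{509} \approx 1.387$)
$p{\left(b \right)} = \frac{29}{9}$ ($p{\left(b \right)} = - \frac{\left(-2\right) 15 + \frac{b}{b}}{9} = - \frac{-30 + 1}{9} = \left(- \frac{1}{9}\right) \left(-29\right) = \frac{29}{9}$)
$\frac{1}{p{\left(R \right)}} = \frac{1}{\frac{29}{9}} = \frac{9}{29}$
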